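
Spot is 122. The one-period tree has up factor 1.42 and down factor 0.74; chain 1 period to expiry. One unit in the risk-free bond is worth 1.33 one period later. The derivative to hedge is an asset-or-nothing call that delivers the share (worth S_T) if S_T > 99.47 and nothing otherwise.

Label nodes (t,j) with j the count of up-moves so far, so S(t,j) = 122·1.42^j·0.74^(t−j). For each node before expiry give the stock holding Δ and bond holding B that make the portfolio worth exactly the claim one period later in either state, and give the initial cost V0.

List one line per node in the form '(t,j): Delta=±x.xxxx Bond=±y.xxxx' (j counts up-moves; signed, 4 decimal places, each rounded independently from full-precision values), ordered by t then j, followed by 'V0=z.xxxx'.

The replicating-portfolio and risk-neutral prices coincide; use p* = (1.33−0.74)/(1.42−0.74) = 0.8676 for the latter.
Terminal payoffs: V(1,0)=0.0000, V(1,1)=173.2400
(0,0): S=122.0000. Δ = (V_up−V_dn)/(S_up−S_dn) = (173.2400−0.0000)/(173.2400−90.2800) = 2.0882. V = [p*·173.2400 + (1−p*)·0.0000]/1.33 = 113.0159. B = V − Δ·S = -141.7488.
The time-0 hedge costs 113.0159, which is the no-arbitrage price.

(0,0): Delta=2.0882 Bond=-141.7488
V0=113.0159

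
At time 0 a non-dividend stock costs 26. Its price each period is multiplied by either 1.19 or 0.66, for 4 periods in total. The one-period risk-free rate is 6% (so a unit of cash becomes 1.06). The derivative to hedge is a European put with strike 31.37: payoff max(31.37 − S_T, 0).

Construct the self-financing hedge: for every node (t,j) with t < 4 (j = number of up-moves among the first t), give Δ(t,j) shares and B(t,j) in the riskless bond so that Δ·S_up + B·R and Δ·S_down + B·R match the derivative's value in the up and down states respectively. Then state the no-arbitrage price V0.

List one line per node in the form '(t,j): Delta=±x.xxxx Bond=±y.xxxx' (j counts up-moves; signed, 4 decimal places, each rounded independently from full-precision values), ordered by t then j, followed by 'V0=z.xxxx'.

(0,0): Delta=-0.4560 Bond=16.0414
(1,0): Delta=-1.0000 Bond=26.3389
(1,1): Delta=-0.3579 Bond=13.9700
(2,0): Delta=-1.0000 Bond=27.9192
(2,1): Delta=-1.0000 Bond=27.9192
(2,2): Delta=-0.2422 Bond=10.5471
(3,0): Delta=-1.0000 Bond=29.5943
(3,1): Delta=-1.0000 Bond=29.5943
(3,2): Delta=-1.0000 Bond=29.5943
(3,3): Delta=-0.1056 Bond=5.1952
V0=4.1853

No-arbitrage ⇒ martingale measure with p* = (R−d)/(u−d) = 0.7547.
Terminal payoffs: V(4,0)=26.4366, V(4,1)=22.4749, V(4,2)=15.3318, V(4,3)=2.4527, V(4,4)=0.0000
Node (3,0) S=7.4749: V=(p*·22.4749+(1−p*)·26.4366)/1.06=22.1194; Δ=(22.4749−26.4366)/(8.8951−4.9334)=-1.0000; B=V−Δ·S=29.5943
Node (3,1) S=13.4775: V=(p*·15.3318+(1−p*)·22.4749)/1.06=16.1169; Δ=(15.3318−22.4749)/(16.0382−8.8951)=-1.0000; B=V−Δ·S=29.5943
Node (3,2) S=24.3003: V=(p*·2.4527+(1−p*)·15.3318)/1.06=5.2941; Δ=(2.4527−15.3318)/(28.9173−16.0382)=-1.0000; B=V−Δ·S=29.5943
Node (3,3) S=43.8141: V=(p*·0.0000+(1−p*)·2.4527)/1.06=0.5675; Δ=(0.0000−2.4527)/(52.1388−28.9173)=-0.1056; B=V−Δ·S=5.1952
Node (2,0) S=11.3256: V=(p*·16.1169+(1−p*)·22.1194)/1.06=16.5936; Δ=(16.1169−22.1194)/(13.4775−7.4749)=-1.0000; B=V−Δ·S=27.9192
Node (2,1) S=20.4204: V=(p*·5.2941+(1−p*)·16.1169)/1.06=7.4988; Δ=(5.2941−16.1169)/(24.3003−13.4775)=-1.0000; B=V−Δ·S=27.9192
Node (2,2) S=36.8186: V=(p*·0.5675+(1−p*)·5.2941)/1.06=1.6291; Δ=(0.5675−5.2941)/(43.8141−24.3003)=-0.2422; B=V−Δ·S=10.5471
Node (1,0) S=17.1600: V=(p*·7.4988+(1−p*)·16.5936)/1.06=9.1789; Δ=(7.4988−16.5936)/(20.4204−11.3256)=-1.0000; B=V−Δ·S=26.3389
Node (1,1) S=30.9400: V=(p*·1.6291+(1−p*)·7.4988)/1.06=2.8952; Δ=(1.6291−7.4988)/(36.8186−20.4204)=-0.3579; B=V−Δ·S=13.9700
Node (0,0) S=26.0000: V=(p*·2.8952+(1−p*)·9.1789)/1.06=4.1853; Δ=(2.8952−9.1789)/(30.9400−17.1600)=-0.4560; B=V−Δ·S=16.0414
The time-0 hedge costs 4.1853, which is the no-arbitrage price.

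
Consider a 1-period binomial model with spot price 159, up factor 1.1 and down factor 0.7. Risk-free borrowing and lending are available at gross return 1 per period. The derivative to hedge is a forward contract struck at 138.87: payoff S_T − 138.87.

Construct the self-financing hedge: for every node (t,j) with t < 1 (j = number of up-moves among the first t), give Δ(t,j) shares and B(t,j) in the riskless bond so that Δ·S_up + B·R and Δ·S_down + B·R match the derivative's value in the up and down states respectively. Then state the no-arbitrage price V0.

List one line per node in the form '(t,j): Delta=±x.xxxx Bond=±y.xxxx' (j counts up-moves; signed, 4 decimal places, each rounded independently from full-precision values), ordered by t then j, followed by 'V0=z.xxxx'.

(0,0): Delta=1.0000 Bond=-138.8700
V0=20.1300

Since d<R<u, set p* = (R−d)/(u−d) = 0.7500; price each node as the discounted p*-expectation of its children.
Payoff layer (t=1): V(1,0)=-27.5700, V(1,1)=36.0300
(0,0): S=159.0000. Δ = (V_up−V_dn)/(S_up−S_dn) = (36.0300−-27.5700)/(174.9000−111.3000) = 1.0000. V = [p*·36.0300 + (1−p*)·-27.5700]/1 = 20.1300. B = V − Δ·S = -138.8700.
Each (Δ,B) replicates both successor values, so the strategy is self-financing and V0 is arbitrage-free.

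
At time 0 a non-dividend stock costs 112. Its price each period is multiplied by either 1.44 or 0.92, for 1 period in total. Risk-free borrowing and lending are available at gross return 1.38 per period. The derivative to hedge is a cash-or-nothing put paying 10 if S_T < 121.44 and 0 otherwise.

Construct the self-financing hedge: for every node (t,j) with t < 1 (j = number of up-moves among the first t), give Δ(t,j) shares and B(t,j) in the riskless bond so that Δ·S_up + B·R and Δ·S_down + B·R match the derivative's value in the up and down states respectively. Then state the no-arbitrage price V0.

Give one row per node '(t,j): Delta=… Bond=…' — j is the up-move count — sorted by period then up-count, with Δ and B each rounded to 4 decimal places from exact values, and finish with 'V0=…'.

Risk-neutral probability p* = (R−d)/(u−d) = (1.38−0.92)/(1.44−0.92) = 0.8846.
Terminal payoffs: V(1,0)=10.0000, V(1,1)=0.0000
Node (0,0) S=112.0000: V=(p*·0.0000+(1−p*)·10.0000)/1.38=0.8361; Δ=(0.0000−10.0000)/(161.2800−103.0400)=-0.1717; B=V−Δ·S=20.0669
Each (Δ,B) replicates both successor values, so the strategy is self-financing and V0 is arbitrage-free.

(0,0): Delta=-0.1717 Bond=20.0669
V0=0.8361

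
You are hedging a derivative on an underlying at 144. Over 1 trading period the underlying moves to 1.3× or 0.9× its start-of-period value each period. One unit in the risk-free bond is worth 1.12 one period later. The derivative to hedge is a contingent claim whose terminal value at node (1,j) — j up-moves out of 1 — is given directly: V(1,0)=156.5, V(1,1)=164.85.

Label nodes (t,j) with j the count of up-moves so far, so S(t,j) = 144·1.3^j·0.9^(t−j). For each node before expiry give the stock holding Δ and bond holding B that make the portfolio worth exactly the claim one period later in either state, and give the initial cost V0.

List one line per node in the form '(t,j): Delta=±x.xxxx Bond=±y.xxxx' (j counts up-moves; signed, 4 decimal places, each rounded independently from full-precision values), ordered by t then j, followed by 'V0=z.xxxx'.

(0,0): Delta=0.1450 Bond=122.9576
V0=143.8326

No-arbitrage ⇒ martingale measure with p* = (R−d)/(u−d) = 0.5500.
Terminal payoffs: V(1,0)=156.5000, V(1,1)=164.8500
(0,0): S=144.0000. Δ = (V_up−V_dn)/(S_up−S_dn) = (164.8500−156.5000)/(187.2000−129.6000) = 0.1450. V = [p*·164.8500 + (1−p*)·156.5000]/1.12 = 143.8326. B = V − Δ·S = 122.9576.
Check: Δ(0,0)·S0 + B(0,0) = 143.8326 = V0.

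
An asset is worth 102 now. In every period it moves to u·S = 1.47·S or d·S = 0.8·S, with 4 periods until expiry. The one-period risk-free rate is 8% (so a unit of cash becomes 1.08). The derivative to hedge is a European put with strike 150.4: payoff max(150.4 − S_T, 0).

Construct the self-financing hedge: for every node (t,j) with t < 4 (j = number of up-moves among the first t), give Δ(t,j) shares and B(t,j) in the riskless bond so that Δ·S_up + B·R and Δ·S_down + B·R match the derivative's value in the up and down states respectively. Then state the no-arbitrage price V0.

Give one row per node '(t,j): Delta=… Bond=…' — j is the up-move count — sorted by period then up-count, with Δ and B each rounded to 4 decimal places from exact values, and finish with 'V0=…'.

(0,0): Delta=-0.4305 Bond=73.3563
(1,0): Delta=-0.7020 Bond=101.3806
(1,1): Delta=-0.2247 Bond=48.3650
(2,0): Delta=-1.0000 Bond=128.9438
(2,1): Delta=-0.4761 Bond=82.3962
(2,2): Delta=-0.0341 Bond=10.2227
(3,0): Delta=-1.0000 Bond=139.2593
(3,1): Delta=-1.0000 Bond=139.2593
(3,2): Delta=-0.0790 Bond=18.9671
(3,3): Delta=0.0000 Bond=0.0000
V0=29.4459

No-arbitrage ⇒ martingale measure with p* = (R−d)/(u−d) = 0.4179.
Terminal payoffs: V(4,0)=108.6208, V(4,1)=73.6307, V(4,2)=9.3364, V(4,3)=0.0000, V(4,4)=0.0000
(3,0): S=52.2240. Δ = (V_up−V_dn)/(S_up−S_dn) = (73.6307−108.6208)/(76.7693−41.7792) = -1.0000. V = [p*·73.6307 + (1−p*)·108.6208]/1.08 = 87.0353. B = V − Δ·S = 139.2593.
(3,1): S=95.9616. Δ = (V_up−V_dn)/(S_up−S_dn) = (9.3364−73.6307)/(141.0636−76.7693) = -1.0000. V = [p*·9.3364 + (1−p*)·73.6307]/1.08 = 43.2977. B = V − Δ·S = 139.2593.
(3,2): S=176.3294. Δ = (V_up−V_dn)/(S_up−S_dn) = (0.0000−9.3364)/(259.2043−141.0636) = -0.0790. V = [p*·0.0000 + (1−p*)·9.3364]/1.08 = 5.0321. B = V − Δ·S = 18.9671.
(3,3): S=324.0053. Δ = (V_up−V_dn)/(S_up−S_dn) = (0.0000−0.0000)/(476.2879−259.2043) = 0.0000. V = [p*·0.0000 + (1−p*)·0.0000]/1.08 = 0.0000. B = V − Δ·S = 0.0000.
(2,0): S=65.2800. Δ = (V_up−V_dn)/(S_up−S_dn) = (43.2977−87.0353)/(95.9616−52.2240) = -1.0000. V = [p*·43.2977 + (1−p*)·87.0353]/1.08 = 63.6638. B = V − Δ·S = 128.9438.
(2,1): S=119.9520. Δ = (V_up−V_dn)/(S_up−S_dn) = (5.0321−43.2977)/(176.3294−95.9616) = -0.4761. V = [p*·5.0321 + (1−p*)·43.2977]/1.08 = 25.2834. B = V − Δ·S = 82.3962.
(2,2): S=220.4118. Δ = (V_up−V_dn)/(S_up−S_dn) = (0.0000−5.0321)/(324.0053−176.3294) = -0.0341. V = [p*·0.0000 + (1−p*)·5.0321]/1.08 = 2.7122. B = V − Δ·S = 10.2227.
(1,0): S=81.6000. Δ = (V_up−V_dn)/(S_up−S_dn) = (25.2834−63.6638)/(119.9520−65.2800) = -0.7020. V = [p*·25.2834 + (1−p*)·63.6638]/1.08 = 44.0965. B = V − Δ·S = 101.3806.
(1,1): S=149.9400. Δ = (V_up−V_dn)/(S_up−S_dn) = (2.7122−25.2834)/(220.4118−119.9520) = -0.2247. V = [p*·2.7122 + (1−p*)·25.2834]/1.08 = 14.6765. B = V − Δ·S = 48.3650.
(0,0): S=102.0000. Δ = (V_up−V_dn)/(S_up−S_dn) = (14.6765−44.0965)/(149.9400−81.6000) = -0.4305. V = [p*·14.6765 + (1−p*)·44.0965]/1.08 = 29.4459. B = V − Δ·S = 73.3563.
Each (Δ,B) replicates both successor values, so the strategy is self-financing and V0 is arbitrage-free.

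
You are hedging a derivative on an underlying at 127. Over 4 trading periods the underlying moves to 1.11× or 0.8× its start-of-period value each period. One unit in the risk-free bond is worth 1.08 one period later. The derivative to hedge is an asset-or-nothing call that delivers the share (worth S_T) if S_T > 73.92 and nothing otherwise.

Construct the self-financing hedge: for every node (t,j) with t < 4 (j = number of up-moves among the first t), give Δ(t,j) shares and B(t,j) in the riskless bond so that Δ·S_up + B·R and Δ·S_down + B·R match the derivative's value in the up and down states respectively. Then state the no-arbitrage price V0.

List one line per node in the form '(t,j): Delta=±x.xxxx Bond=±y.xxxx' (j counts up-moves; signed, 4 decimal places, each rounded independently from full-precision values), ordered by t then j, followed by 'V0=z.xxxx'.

(0,0): Delta=1.0366 Bond=-4.8206
(1,0): Delta=1.3383 Bond=-35.8651
(1,1): Delta=1.0133 Bond=-1.9213
(2,0): Delta=3.3240 Bond=-200.1275
(2,1): Delta=1.1850 Bond=-21.4422
(2,2): Delta=1.0000 Bond=0.0000
(3,0): Delta=0.0000 Bond=0.0000
(3,1): Delta=3.5806 Bond=-239.2953
(3,2): Delta=1.0000 Bond=0.0000
(3,3): Delta=1.0000 Bond=0.0000
V0=126.8229

Since d<R<u, set p* = (R−d)/(u−d) = 0.9032; price each node as the discounted p*-expectation of its children.
At expiry t=4: V(4,0)=0.0000, V(4,1)=0.0000, V(4,2)=100.1451, V(4,3)=138.9513, V(4,4)=192.7949
Node (3,0) S=65.0240: V=(p*·0.0000+(1−p*)·0.0000)/1.08=0.0000; Δ=(0.0000−0.0000)/(72.1766−52.0192)=0.0000; B=V−Δ·S=0.0000
Node (3,1) S=90.2208: V=(p*·100.1451+(1−p*)·0.0000)/1.08=83.7534; Δ=(100.1451−0.0000)/(100.1451−72.1766)=3.5806; B=V−Δ·S=-239.2953
Node (3,2) S=125.1814: V=(p*·138.9513+(1−p*)·100.1451)/1.08=125.1814; Δ=(138.9513−100.1451)/(138.9513−100.1451)=1.0000; B=V−Δ·S=0.0000
Node (3,3) S=173.6891: V=(p*·192.7949+(1−p*)·138.9513)/1.08=173.6891; Δ=(192.7949−138.9513)/(192.7949−138.9513)=1.0000; B=V−Δ·S=0.0000
Node (2,0) S=81.2800: V=(p*·83.7534+(1−p*)·0.0000)/1.08=70.0446; Δ=(83.7534−0.0000)/(90.2208−65.0240)=3.3240; B=V−Δ·S=-200.1275
Node (2,1) S=112.7760: V=(p*·125.1814+(1−p*)·83.7534)/1.08=112.1965; Δ=(125.1814−83.7534)/(125.1814−90.2208)=1.1850; B=V−Δ·S=-21.4422
Node (2,2) S=156.4767: V=(p*·173.6891+(1−p*)·125.1814)/1.08=156.4767; Δ=(173.6891−125.1814)/(173.6891−125.1814)=1.0000; B=V−Δ·S=0.0000
Node (1,0) S=101.6000: V=(p*·112.1965+(1−p*)·70.0446)/1.08=100.1086; Δ=(112.1965−70.0446)/(112.7760−81.2800)=1.3383; B=V−Δ·S=-35.8651
Node (1,1) S=140.9700: V=(p*·156.4767+(1−p*)·112.1965)/1.08=140.9181; Δ=(156.4767−112.1965)/(156.4767−112.7760)=1.0133; B=V−Δ·S=-1.9213
Node (0,0) S=127.0000: V=(p*·140.9181+(1−p*)·100.1086)/1.08=126.8229; Δ=(140.9181−100.1086)/(140.9700−101.6000)=1.0366; B=V−Δ·S=-4.8206
Root portfolio cost Δ·127+B reproduces V0=126.8229.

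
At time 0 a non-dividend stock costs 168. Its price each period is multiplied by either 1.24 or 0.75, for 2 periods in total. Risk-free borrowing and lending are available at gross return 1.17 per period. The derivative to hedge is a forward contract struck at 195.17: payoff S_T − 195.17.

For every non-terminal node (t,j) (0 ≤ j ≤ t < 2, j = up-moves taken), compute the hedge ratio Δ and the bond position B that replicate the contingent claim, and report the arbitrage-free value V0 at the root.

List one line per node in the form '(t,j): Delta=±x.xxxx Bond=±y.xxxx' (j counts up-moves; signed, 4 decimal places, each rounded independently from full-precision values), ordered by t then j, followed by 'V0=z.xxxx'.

The replicating-portfolio and risk-neutral prices coincide; use p* = (1.17−0.75)/(1.24−0.75) = 0.8571 for the latter.
Payoff layer (t=2): V(2,0)=-100.6700, V(2,1)=-38.9300, V(2,2)=63.1468
  t=1,j=0: stock 126.0000 → up 156.2400 (V=-38.9300), down 94.5000 (V=-100.6700). Price -40.8120; hedge Δ=1.0000, bond B=-166.8120.
  t=1,j=1: stock 208.3200 → up 258.3168 (V=63.1468), down 156.2400 (V=-38.9300). Price 41.5080; hedge Δ=1.0000, bond B=-166.8120.
  t=0,j=0: stock 168.0000 → up 208.3200 (V=41.5080), down 126.0000 (V=-40.8120). Price 25.4257; hedge Δ=1.0000, bond B=-142.5743.
The time-0 hedge costs 25.4257, which is the no-arbitrage price.

(0,0): Delta=1.0000 Bond=-142.5743
(1,0): Delta=1.0000 Bond=-166.8120
(1,1): Delta=1.0000 Bond=-166.8120
V0=25.4257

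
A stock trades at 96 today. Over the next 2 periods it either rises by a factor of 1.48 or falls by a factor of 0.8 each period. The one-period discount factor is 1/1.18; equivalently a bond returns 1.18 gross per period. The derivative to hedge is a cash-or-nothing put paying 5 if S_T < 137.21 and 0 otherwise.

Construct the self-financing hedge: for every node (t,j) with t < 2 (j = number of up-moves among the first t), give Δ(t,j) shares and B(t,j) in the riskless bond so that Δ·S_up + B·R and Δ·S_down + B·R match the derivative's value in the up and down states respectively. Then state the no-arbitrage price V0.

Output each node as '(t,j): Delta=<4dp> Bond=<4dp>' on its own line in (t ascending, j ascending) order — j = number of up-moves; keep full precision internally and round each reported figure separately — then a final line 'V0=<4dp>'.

(0,0): Delta=-0.0363 Bond=5.9517
(1,0): Delta=0.0000 Bond=4.2373
(1,1): Delta=-0.0518 Bond=9.2223
V0=2.4695

No-arbitrage ⇒ martingale measure with p* = (R−d)/(u−d) = 0.5588.
At expiry t=2: V(2,0)=5.0000, V(2,1)=5.0000, V(2,2)=0.0000
  t=1,j=0: stock 76.8000 → up 113.6640 (V=5.0000), down 61.4400 (V=5.0000). Price 4.2373; hedge Δ=0.0000, bond B=4.2373.
  t=1,j=1: stock 142.0800 → up 210.2784 (V=0.0000), down 113.6640 (V=5.0000). Price 1.8694; hedge Δ=-0.0518, bond B=9.2223.
  t=0,j=0: stock 96.0000 → up 142.0800 (V=1.8694), down 76.8000 (V=4.2373). Price 2.4695; hedge Δ=-0.0363, bond B=5.9517.
Check: Δ(0,0)·S0 + B(0,0) = 2.4695 = V0.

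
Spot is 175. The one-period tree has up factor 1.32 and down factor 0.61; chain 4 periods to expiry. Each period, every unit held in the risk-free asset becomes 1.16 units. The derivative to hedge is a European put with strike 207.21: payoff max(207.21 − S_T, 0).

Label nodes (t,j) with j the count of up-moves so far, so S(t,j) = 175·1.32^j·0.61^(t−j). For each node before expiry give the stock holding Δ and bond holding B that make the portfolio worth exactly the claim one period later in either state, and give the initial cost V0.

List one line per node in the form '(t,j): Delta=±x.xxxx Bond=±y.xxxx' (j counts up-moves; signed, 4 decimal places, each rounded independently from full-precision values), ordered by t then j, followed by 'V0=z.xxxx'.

(0,0): Delta=-0.2349 Bond=53.8677
(1,0): Delta=-0.7746 Bond=120.0964
(1,1): Delta=-0.1624 Bond=45.7273
(2,0): Delta=-1.0000 Bond=153.9908
(2,1): Delta=-0.7443 Bond=135.0416
(2,2): Delta=-0.0841 Bond=29.1897
(3,0): Delta=-1.0000 Bond=178.6293
(3,1): Delta=-1.0000 Bond=178.6293
(3,2): Delta=-0.7099 Bond=150.2538
(3,3): Delta=0.0000 Bond=0.0000
V0=12.7590

Under the risk-neutral measure, an up-move has probability p* = (R−d)/(u−d) = 0.7746 and values discount at R = 1.16.
Terminal values V(4,·): V(4,0)=182.9798, V(4,1)=154.7774, V(4,2)=93.7493, V(4,3)=0.0000, V(4,4)=0.0000
(3,0): S=39.7217. Δ = (V_up−V_dn)/(S_up−S_dn) = (154.7774−182.9798)/(52.4326−24.2302) = -1.0000. V = [p*·154.7774 + (1−p*)·182.9798]/1.16 = 138.9076. B = V − Δ·S = 178.6293.
(3,1): S=85.9551. Δ = (V_up−V_dn)/(S_up−S_dn) = (93.7493−154.7774)/(113.4607−52.4326) = -1.0000. V = [p*·93.7493 + (1−p*)·154.7774]/1.16 = 92.6742. B = V − Δ·S = 178.6293.
(3,2): S=186.0012. Δ = (V_up−V_dn)/(S_up−S_dn) = (0.0000−93.7493)/(245.5216−113.4607) = -0.7099. V = [p*·0.0000 + (1−p*)·93.7493]/1.16 = 18.2126. B = V − Δ·S = 150.2538.
(3,3): S=402.4944. Δ = (V_up−V_dn)/(S_up−S_dn) = (0.0000−0.0000)/(531.2926−245.5216) = 0.0000. V = [p*·0.0000 + (1−p*)·0.0000]/1.16 = 0.0000. B = V − Δ·S = 0.0000.
(2,0): S=65.1175. Δ = (V_up−V_dn)/(S_up−S_dn) = (92.6742−138.9076)/(85.9551−39.7217) = -1.0000. V = [p*·92.6742 + (1−p*)·138.9076]/1.16 = 88.8733. B = V − Δ·S = 153.9908.
(2,1): S=140.9100. Δ = (V_up−V_dn)/(S_up−S_dn) = (18.2126−92.6742)/(186.0012−85.9551) = -0.7443. V = [p*·18.2126 + (1−p*)·92.6742]/1.16 = 30.1661. B = V − Δ·S = 135.0416.
(2,2): S=304.9200. Δ = (V_up−V_dn)/(S_up−S_dn) = (0.0000−18.2126)/(402.4944−186.0012) = -0.0841. V = [p*·0.0000 + (1−p*)·18.2126]/1.16 = 3.5381. B = V − Δ·S = 29.1897.
(1,0): S=106.7500. Δ = (V_up−V_dn)/(S_up−S_dn) = (30.1661−88.8733)/(140.9100−65.1175) = -0.7746. V = [p*·30.1661 + (1−p*)·88.8733]/1.16 = 37.4102. B = V − Δ·S = 120.0964.
(1,1): S=231.0000. Δ = (V_up−V_dn)/(S_up−S_dn) = (3.5381−30.1661)/(304.9200−140.9100) = -0.1624. V = [p*·3.5381 + (1−p*)·30.1661]/1.16 = 8.2231. B = V − Δ·S = 45.7273.
(0,0): S=175.0000. Δ = (V_up−V_dn)/(S_up−S_dn) = (8.2231−37.4102)/(231.0000−106.7500) = -0.2349. V = [p*·8.2231 + (1−p*)·37.4102]/1.16 = 12.7590. B = V − Δ·S = 53.8677.
Self-financing check: at every node Δ·S+B equals the discounted successor values.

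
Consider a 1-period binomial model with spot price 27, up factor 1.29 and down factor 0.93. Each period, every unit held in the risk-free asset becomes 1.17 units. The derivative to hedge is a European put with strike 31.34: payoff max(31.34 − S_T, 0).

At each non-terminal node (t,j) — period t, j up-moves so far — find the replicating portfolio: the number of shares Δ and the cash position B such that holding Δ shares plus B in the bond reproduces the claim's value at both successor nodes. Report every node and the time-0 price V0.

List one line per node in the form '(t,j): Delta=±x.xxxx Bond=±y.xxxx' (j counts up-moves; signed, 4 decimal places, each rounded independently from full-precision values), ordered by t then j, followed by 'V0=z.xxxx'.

The replicating-portfolio and risk-neutral prices coincide; use p* = (1.17−0.93)/(1.29−0.93) = 0.6667 for the latter.
Terminal values V(1,·): V(1,0)=6.2300, V(1,1)=0.0000
Node (0,0) S=27.0000: V=(p*·0.0000+(1−p*)·6.2300)/1.17=1.7749; Δ=(0.0000−6.2300)/(34.8300−25.1100)=-0.6409; B=V−Δ·S=19.0805
Root portfolio cost Δ·27+B reproduces V0=1.7749.

(0,0): Delta=-0.6409 Bond=19.0805
V0=1.7749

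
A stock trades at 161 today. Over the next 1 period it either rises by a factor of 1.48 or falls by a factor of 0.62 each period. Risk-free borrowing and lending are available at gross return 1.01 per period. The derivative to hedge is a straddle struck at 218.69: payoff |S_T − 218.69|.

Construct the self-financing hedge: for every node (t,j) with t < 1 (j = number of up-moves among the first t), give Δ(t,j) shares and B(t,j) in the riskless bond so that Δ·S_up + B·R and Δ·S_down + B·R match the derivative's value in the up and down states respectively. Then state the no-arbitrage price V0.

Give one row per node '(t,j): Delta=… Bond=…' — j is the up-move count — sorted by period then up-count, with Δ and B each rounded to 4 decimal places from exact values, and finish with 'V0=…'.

(0,0): Delta=-0.7170 Bond=188.5584
V0=73.1165

Under the risk-neutral measure, an up-move has probability p* = (R−d)/(u−d) = 0.4535 and values discount at R = 1.01.
Terminal payoffs: V(1,0)=118.8700, V(1,1)=19.5900
  t=0,j=0: stock 161.0000 → up 238.2800 (V=19.5900), down 99.8200 (V=118.8700). Price 73.1165; hedge Δ=-0.7170, bond B=188.5584.
Root portfolio cost Δ·161+B reproduces V0=73.1165.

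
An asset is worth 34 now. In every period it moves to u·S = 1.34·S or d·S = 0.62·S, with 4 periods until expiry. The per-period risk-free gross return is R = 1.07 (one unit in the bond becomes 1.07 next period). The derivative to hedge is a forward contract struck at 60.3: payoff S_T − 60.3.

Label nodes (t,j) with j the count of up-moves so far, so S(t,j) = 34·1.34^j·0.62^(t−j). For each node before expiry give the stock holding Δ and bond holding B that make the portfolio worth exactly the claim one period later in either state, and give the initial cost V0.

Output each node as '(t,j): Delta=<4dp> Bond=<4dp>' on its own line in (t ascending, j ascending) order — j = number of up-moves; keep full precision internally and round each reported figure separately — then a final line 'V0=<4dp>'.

Risk-neutral probability p* = (R−d)/(u−d) = (1.07−0.62)/(1.34−0.62) = 0.6250.
At expiry t=4: V(4,0)=-55.2760, V(4,1)=-49.4418, V(4,2)=-36.8322, V(4,3)=-9.5793, V(4,4)=49.3221
(3,0): S=8.1032. Δ = (V_up−V_dn)/(S_up−S_dn) = (-49.4418−-55.2760)/(10.8582−5.0240) = 1.0000. V = [p*·-49.4418 + (1−p*)·-55.2760]/1.07 = -48.2520. B = V − Δ·S = -56.3551.
(3,1): S=17.5133. Δ = (V_up−V_dn)/(S_up−S_dn) = (-36.8322−-49.4418)/(23.4678−10.8582) = 1.0000. V = [p*·-36.8322 + (1−p*)·-49.4418]/1.07 = -38.8419. B = V − Δ·S = -56.3551.
(3,2): S=37.8512. Δ = (V_up−V_dn)/(S_up−S_dn) = (-9.5793−-36.8322)/(50.7207−23.4678) = 1.0000. V = [p*·-9.5793 + (1−p*)·-36.8322]/1.07 = -18.5039. B = V − Δ·S = -56.3551.
(3,3): S=81.8075. Δ = (V_up−V_dn)/(S_up−S_dn) = (49.3221−-9.5793)/(109.6221−50.7207) = 1.0000. V = [p*·49.3221 + (1−p*)·-9.5793]/1.07 = 25.4524. B = V − Δ·S = -56.3551.
(2,0): S=13.0696. Δ = (V_up−V_dn)/(S_up−S_dn) = (-38.8419−-48.2520)/(17.5133−8.1032) = 1.0000. V = [p*·-38.8419 + (1−p*)·-48.2520]/1.07 = -39.5988. B = V − Δ·S = -52.6684.
(2,1): S=28.2472. Δ = (V_up−V_dn)/(S_up−S_dn) = (-18.5039−-38.8419)/(37.8512−17.5133) = 1.0000. V = [p*·-18.5039 + (1−p*)·-38.8419]/1.07 = -24.4212. B = V − Δ·S = -52.6684.
(2,2): S=61.0504. Δ = (V_up−V_dn)/(S_up−S_dn) = (25.4524−-18.5039)/(81.8075−37.8512) = 1.0000. V = [p*·25.4524 + (1−p*)·-18.5039]/1.07 = 8.3820. B = V − Δ·S = -52.6684.
(1,0): S=21.0800. Δ = (V_up−V_dn)/(S_up−S_dn) = (-24.4212−-39.5988)/(28.2472−13.0696) = 1.0000. V = [p*·-24.4212 + (1−p*)·-39.5988]/1.07 = -28.1428. B = V − Δ·S = -49.2228.
(1,1): S=45.5600. Δ = (V_up−V_dn)/(S_up−S_dn) = (8.3820−-24.4212)/(61.0504−28.2472) = 1.0000. V = [p*·8.3820 + (1−p*)·-24.4212]/1.07 = -3.6628. B = V − Δ·S = -49.2228.
(0,0): S=34.0000. Δ = (V_up−V_dn)/(S_up−S_dn) = (-3.6628−-28.1428)/(45.5600−21.0800) = 1.0000. V = [p*·-3.6628 + (1−p*)·-28.1428]/1.07 = -12.0026. B = V − Δ·S = -46.0026.
The time-0 hedge costs -12.0026, which is the no-arbitrage price.

(0,0): Delta=1.0000 Bond=-46.0026
(1,0): Delta=1.0000 Bond=-49.2228
(1,1): Delta=1.0000 Bond=-49.2228
(2,0): Delta=1.0000 Bond=-52.6684
(2,1): Delta=1.0000 Bond=-52.6684
(2,2): Delta=1.0000 Bond=-52.6684
(3,0): Delta=1.0000 Bond=-56.3551
(3,1): Delta=1.0000 Bond=-56.3551
(3,2): Delta=1.0000 Bond=-56.3551
(3,3): Delta=1.0000 Bond=-56.3551
V0=-12.0026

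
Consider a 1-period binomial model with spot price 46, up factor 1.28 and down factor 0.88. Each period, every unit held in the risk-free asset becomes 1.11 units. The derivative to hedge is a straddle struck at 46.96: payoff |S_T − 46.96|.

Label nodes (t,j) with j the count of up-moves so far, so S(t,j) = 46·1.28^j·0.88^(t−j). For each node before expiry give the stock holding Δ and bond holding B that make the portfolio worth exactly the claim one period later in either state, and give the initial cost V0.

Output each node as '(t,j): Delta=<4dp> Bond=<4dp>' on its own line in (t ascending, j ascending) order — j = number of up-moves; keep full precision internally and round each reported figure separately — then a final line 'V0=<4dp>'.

Risk-neutral probability p* = (R−d)/(u−d) = (1.11−0.88)/(1.28−0.88) = 0.5750.
Terminal payoffs: V(1,0)=6.4800, V(1,1)=11.9200
Node (0,0) S=46.0000: V=(p*·11.9200+(1−p*)·6.4800)/1.11=8.6559; Δ=(11.9200−6.4800)/(58.8800−40.4800)=0.2957; B=V−Δ·S=-4.9441
Each (Δ,B) replicates both successor values, so the strategy is self-financing and V0 is arbitrage-free.

(0,0): Delta=0.2957 Bond=-4.9441
V0=8.6559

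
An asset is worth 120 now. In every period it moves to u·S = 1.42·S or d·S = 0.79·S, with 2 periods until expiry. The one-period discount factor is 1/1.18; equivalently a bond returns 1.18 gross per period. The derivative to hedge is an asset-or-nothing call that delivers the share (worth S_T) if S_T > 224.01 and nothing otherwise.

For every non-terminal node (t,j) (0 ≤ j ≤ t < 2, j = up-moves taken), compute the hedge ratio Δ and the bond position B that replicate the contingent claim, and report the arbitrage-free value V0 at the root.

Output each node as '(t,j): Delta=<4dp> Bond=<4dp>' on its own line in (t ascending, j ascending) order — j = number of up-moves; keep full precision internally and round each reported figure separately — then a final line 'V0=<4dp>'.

The replicating-portfolio and risk-neutral prices coincide; use p* = (1.18−0.79)/(1.42−0.79) = 0.6190 for the latter.
At expiry t=2: V(2,0)=0.0000, V(2,1)=0.0000, V(2,2)=241.9680
(1,0): S=94.8000. Δ = (V_up−V_dn)/(S_up−S_dn) = (0.0000−0.0000)/(134.6160−74.8920) = 0.0000. V = [p*·0.0000 + (1−p*)·0.0000]/1.18 = 0.0000. B = V − Δ·S = 0.0000.
(1,1): S=170.4000. Δ = (V_up−V_dn)/(S_up−S_dn) = (241.9680−0.0000)/(241.9680−134.6160) = 2.2540. V = [p*·241.9680 + (1−p*)·0.0000]/1.18 = 126.9404. B = V − Δ·S = -257.1358.
(0,0): S=120.0000. Δ = (V_up−V_dn)/(S_up−S_dn) = (126.9404−0.0000)/(170.4000−94.8000) = 1.6791. V = [p*·126.9404 + (1−p*)·0.0000]/1.18 = 66.5951. B = V − Δ·S = -134.8977.
Root portfolio cost Δ·120+B reproduces V0=66.5951.

(0,0): Delta=1.6791 Bond=-134.8977
(1,0): Delta=0.0000 Bond=0.0000
(1,1): Delta=2.2540 Bond=-257.1358
V0=66.5951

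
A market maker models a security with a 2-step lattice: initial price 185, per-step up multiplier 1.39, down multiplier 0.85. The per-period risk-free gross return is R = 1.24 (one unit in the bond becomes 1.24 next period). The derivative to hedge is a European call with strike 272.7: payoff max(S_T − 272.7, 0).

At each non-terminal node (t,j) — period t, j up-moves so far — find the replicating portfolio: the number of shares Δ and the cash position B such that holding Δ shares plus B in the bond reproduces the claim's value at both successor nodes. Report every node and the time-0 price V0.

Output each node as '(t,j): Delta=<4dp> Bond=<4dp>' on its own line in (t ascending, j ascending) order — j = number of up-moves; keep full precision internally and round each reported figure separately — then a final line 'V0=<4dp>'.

(0,0): Delta=0.4940 Bond=-62.6518
(1,0): Delta=0.0000 Bond=0.0000
(1,1): Delta=0.6102 Bond=-107.5683
V0=28.7461

No-arbitrage ⇒ martingale measure with p* = (R−d)/(u−d) = 0.7222.
At expiry t=2: V(2,0)=0.0000, V(2,1)=0.0000, V(2,2)=84.7385
  t=1,j=0: stock 157.2500 → up 218.5775 (V=0.0000), down 133.6625 (V=0.0000). Price 0.0000; hedge Δ=0.0000, bond B=0.0000.
  t=1,j=1: stock 257.1500 → up 357.4385 (V=84.7385), down 218.5775 (V=0.0000). Price 49.3549; hedge Δ=0.6102, bond B=-107.5683.
  t=0,j=0: stock 185.0000 → up 257.1500 (V=49.3549), down 157.2500 (V=0.0000). Price 28.7461; hedge Δ=0.4940, bond B=-62.6518.
Check: Δ(0,0)·S0 + B(0,0) = 28.7461 = V0.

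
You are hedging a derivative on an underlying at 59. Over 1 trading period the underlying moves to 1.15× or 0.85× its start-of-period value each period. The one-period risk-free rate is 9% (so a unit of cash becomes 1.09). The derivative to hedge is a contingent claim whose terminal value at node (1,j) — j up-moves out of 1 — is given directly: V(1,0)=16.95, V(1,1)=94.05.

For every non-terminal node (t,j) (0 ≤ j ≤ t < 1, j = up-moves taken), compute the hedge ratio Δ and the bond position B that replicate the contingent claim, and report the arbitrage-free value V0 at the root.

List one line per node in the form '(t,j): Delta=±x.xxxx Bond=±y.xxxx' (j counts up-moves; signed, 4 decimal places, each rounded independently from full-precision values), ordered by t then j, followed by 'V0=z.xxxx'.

(0,0): Delta=4.3559 Bond=-184.8624
V0=72.1376

Risk-neutral probability p* = (R−d)/(u−d) = (1.09−0.85)/(1.15−0.85) = 0.8000.
Payoff layer (t=1): V(1,0)=16.9500, V(1,1)=94.0500
  t=0,j=0: stock 59.0000 → up 67.8500 (V=94.0500), down 50.1500 (V=16.9500). Price 72.1376; hedge Δ=4.3559, bond B=-184.8624.
Self-financing check: at every node Δ·S+B equals the discounted successor values.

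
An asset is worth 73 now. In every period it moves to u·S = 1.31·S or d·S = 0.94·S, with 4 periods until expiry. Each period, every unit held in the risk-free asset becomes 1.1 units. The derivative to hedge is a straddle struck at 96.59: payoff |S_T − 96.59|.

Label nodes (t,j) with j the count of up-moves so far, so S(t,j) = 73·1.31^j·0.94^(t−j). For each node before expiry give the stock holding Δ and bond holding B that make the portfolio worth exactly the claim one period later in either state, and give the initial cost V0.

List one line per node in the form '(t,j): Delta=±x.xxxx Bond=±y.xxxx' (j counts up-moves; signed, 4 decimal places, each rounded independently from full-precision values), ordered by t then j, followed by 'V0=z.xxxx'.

(0,0): Delta=0.3728 Bond=-7.1627
(1,0): Delta=-0.0189 Bond=19.0009
(1,1): Delta=0.7418 Bond=-43.1588
(2,0): Delta=-0.5354 Bond=54.2165
(2,1): Delta=0.4675 Bond=-22.8257
(2,2): Delta=1.0000 Bond=-79.8264
(3,0): Delta=-1.0000 Bond=87.8091
(3,1): Delta=-0.0978 Bond=22.6638
(3,2): Delta=1.0000 Bond=-87.8091
(3,3): Delta=1.0000 Bond=-87.8091
V0=20.0542

Since d<R<u, set p* = (R−d)/(u−d) = 0.4324; price each node as the discounted p*-expectation of its children.
Terminal values V(4,·): V(4,0)=39.5953, V(4,1)=17.1613, V(4,2)=14.1033, V(4,3)=57.6740, V(4,4)=118.3949
Node (3,0) S=60.6326: V=(p*·17.1613+(1−p*)·39.5953)/1.1=27.1765; Δ=(17.1613−39.5953)/(79.4287−56.9947)=-1.0000; B=V−Δ·S=87.8091
Node (3,1) S=84.4987: V=(p*·14.1033+(1−p*)·17.1613)/1.1=14.3990; Δ=(14.1033−17.1613)/(110.6933−79.4287)=-0.0978; B=V−Δ·S=22.6638
Node (3,2) S=117.7588: V=(p*·57.6740+(1−p*)·14.1033)/1.1=29.9497; Δ=(57.6740−14.1033)/(154.2640−110.6933)=1.0000; B=V−Δ·S=-87.8091
Node (3,3) S=164.1106: V=(p*·118.3949+(1−p*)·57.6740)/1.1=76.3016; Δ=(118.3949−57.6740)/(214.9849−154.2640)=1.0000; B=V−Δ·S=-87.8091
Node (2,0) S=64.5028: V=(p*·14.3990+(1−p*)·27.1765)/1.1=19.6828; Δ=(14.3990−27.1765)/(84.4987−60.6326)=-0.5354; B=V−Δ·S=54.2165
Node (2,1) S=89.8922: V=(p*·29.9497+(1−p*)·14.3990)/1.1=19.2033; Δ=(29.9497−14.3990)/(117.7588−84.4987)=0.4675; B=V−Δ·S=-22.8257
Node (2,2) S=125.2753: V=(p*·76.3016+(1−p*)·29.9497)/1.1=45.4489; Δ=(76.3016−29.9497)/(164.1106−117.7588)=1.0000; B=V−Δ·S=-79.8264
Node (1,0) S=68.6200: V=(p*·19.2033+(1−p*)·19.6828)/1.1=17.7049; Δ=(19.2033−19.6828)/(89.8922−64.5028)=-0.0189; B=V−Δ·S=19.0009
Node (1,1) S=95.6300: V=(p*·45.4489+(1−p*)·19.2033)/1.1=27.7752; Δ=(45.4489−19.2033)/(125.2753−89.8922)=0.7418; B=V−Δ·S=-43.1588
Node (0,0) S=73.0000: V=(p*·27.7752+(1−p*)·17.7049)/1.1=20.0542; Δ=(27.7752−17.7049)/(95.6300−68.6200)=0.3728; B=V−Δ·S=-7.1627
Root portfolio cost Δ·73+B reproduces V0=20.0542.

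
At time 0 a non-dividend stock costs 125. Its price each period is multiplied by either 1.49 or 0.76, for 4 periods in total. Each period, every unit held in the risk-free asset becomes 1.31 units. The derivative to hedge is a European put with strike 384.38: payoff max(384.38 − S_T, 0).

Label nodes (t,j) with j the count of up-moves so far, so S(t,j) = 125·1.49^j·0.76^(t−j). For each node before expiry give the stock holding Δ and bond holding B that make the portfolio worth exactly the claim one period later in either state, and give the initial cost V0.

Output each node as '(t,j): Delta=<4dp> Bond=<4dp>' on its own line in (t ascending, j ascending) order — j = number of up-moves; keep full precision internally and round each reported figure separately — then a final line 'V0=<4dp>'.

Since d<R<u, set p* = (R−d)/(u−d) = 0.7534; price each node as the discounted p*-expectation of its children.
Terminal values V(4,·): V(4,0)=342.6773, V(4,1)=302.6207, V(4,2)=224.0888, V(4,3)=70.1248, V(4,4)=0.0000
  t=3,j=0: stock 54.8720 → up 81.7593 (V=302.6207), down 41.7027 (V=342.6773). Price 238.5478; hedge Δ=-1.0000, bond B=293.4198.
  t=3,j=1: stock 107.5780 → up 160.2912 (V=224.0888), down 81.7593 (V=302.6207). Price 185.8418; hedge Δ=-1.0000, bond B=293.4198.
  t=3,j=2: stock 210.9095 → up 314.2552 (V=70.1248), down 160.2912 (V=224.0888). Price 82.5103; hedge Δ=-1.0000, bond B=293.4198.
  t=3,j=3: stock 413.4936 → up 616.1055 (V=0.0000), down 314.2552 (V=70.1248). Price 13.1993; hedge Δ=-0.2323, bond B=109.2607.
  t=2,j=0: stock 72.2000 → up 107.5780 (V=185.8418), down 54.8720 (V=238.5478). Price 151.7846; hedge Δ=-1.0000, bond B=223.9846.
  t=2,j=1: stock 141.5500 → up 210.9095 (V=82.5103), down 107.5780 (V=185.8418). Price 82.4346; hedge Δ=-1.0000, bond B=223.9846.
  t=2,j=2: stock 277.5125 → up 413.4936 (V=13.1993), down 210.9095 (V=82.5103). Price 23.1219; hedge Δ=-0.3421, bond B=118.0686.
  t=1,j=0: stock 95.0000 → up 141.5500 (V=82.4346), down 72.2000 (V=151.7846). Price 75.9806; hedge Δ=-1.0000, bond B=170.9806.
  t=1,j=1: stock 186.2500 → up 277.5125 (V=23.1219), down 141.5500 (V=82.4346). Price 28.8145; hedge Δ=-0.4362, bond B=110.0648.
  t=0,j=0: stock 125.0000 → up 186.2500 (V=28.8145), down 95.0000 (V=75.9806). Price 30.8736; hedge Δ=-0.5169, bond B=95.4848.
Each (Δ,B) replicates both successor values, so the strategy is self-financing and V0 is arbitrage-free.

(0,0): Delta=-0.5169 Bond=95.4848
(1,0): Delta=-1.0000 Bond=170.9806
(1,1): Delta=-0.4362 Bond=110.0648
(2,0): Delta=-1.0000 Bond=223.9846
(2,1): Delta=-1.0000 Bond=223.9846
(2,2): Delta=-0.3421 Bond=118.0686
(3,0): Delta=-1.0000 Bond=293.4198
(3,1): Delta=-1.0000 Bond=293.4198
(3,2): Delta=-1.0000 Bond=293.4198
(3,3): Delta=-0.2323 Bond=109.2607
V0=30.8736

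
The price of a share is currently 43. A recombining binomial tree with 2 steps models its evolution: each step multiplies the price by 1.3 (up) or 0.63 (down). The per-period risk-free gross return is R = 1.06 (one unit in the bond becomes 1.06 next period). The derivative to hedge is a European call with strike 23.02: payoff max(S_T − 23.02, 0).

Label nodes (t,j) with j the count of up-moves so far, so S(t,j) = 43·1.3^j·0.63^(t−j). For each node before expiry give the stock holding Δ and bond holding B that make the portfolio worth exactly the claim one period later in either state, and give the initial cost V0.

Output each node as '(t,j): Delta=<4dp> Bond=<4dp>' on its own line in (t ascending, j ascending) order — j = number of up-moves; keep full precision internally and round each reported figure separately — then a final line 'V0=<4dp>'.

(0,0): Delta=0.9302 Bond=-16.8051
(1,0): Delta=0.6720 Bond=-10.8196
(1,1): Delta=1.0000 Bond=-21.7170
V0=23.1921

No-arbitrage ⇒ martingale measure with p* = (R−d)/(u−d) = 0.6418.
At expiry t=2: V(2,0)=0.0000, V(2,1)=12.1970, V(2,2)=49.6500
Node (1,0) S=27.0900: V=(p*·12.1970+(1−p*)·0.0000)/1.06=7.3848; Δ=(12.1970−0.0000)/(35.2170−17.0667)=0.6720; B=V−Δ·S=-10.8196
Node (1,1) S=55.9000: V=(p*·49.6500+(1−p*)·12.1970)/1.06=34.1830; Δ=(49.6500−12.1970)/(72.6700−35.2170)=1.0000; B=V−Δ·S=-21.7170
Node (0,0) S=43.0000: V=(p*·34.1830+(1−p*)·7.3848)/1.06=23.1921; Δ=(34.1830−7.3848)/(55.9000−27.0900)=0.9302; B=V−Δ·S=-16.8051
The time-0 hedge costs 23.1921, which is the no-arbitrage price.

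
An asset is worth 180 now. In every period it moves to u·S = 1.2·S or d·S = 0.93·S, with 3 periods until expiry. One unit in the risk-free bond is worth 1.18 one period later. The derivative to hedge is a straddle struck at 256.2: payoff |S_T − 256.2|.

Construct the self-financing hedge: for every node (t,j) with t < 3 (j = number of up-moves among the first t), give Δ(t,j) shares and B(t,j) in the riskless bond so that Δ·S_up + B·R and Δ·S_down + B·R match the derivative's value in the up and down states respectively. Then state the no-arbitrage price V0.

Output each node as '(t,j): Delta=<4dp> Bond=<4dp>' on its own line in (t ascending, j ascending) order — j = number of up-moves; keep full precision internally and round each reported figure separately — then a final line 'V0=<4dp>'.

Risk-neutral probability p* = (R−d)/(u−d) = (1.18−0.93)/(1.2−0.93) = 0.9259.
Payoff layer (t=3): V(3,0)=111.4157, V(3,1)=69.3816, V(3,2)=15.1440, V(3,3)=54.8400
(2,0): S=155.6820. Δ = (V_up−V_dn)/(S_up−S_dn) = (69.3816−111.4157)/(186.8184−144.7843) = -1.0000. V = [p*·69.3816 + (1−p*)·111.4157]/1.18 = 61.4366. B = V − Δ·S = 217.1186.
(2,1): S=200.8800. Δ = (V_up−V_dn)/(S_up−S_dn) = (15.1440−69.3816)/(241.0560−186.8184) = -1.0000. V = [p*·15.1440 + (1−p*)·69.3816]/1.18 = 16.2386. B = V − Δ·S = 217.1186.
(2,2): S=259.2000. Δ = (V_up−V_dn)/(S_up−S_dn) = (54.8400−15.1440)/(311.0400−241.0560) = 0.5672. V = [p*·54.8400 + (1−p*)·15.1440]/1.18 = 43.9827. B = V − Δ·S = -103.0395.
(1,0): S=167.4000. Δ = (V_up−V_dn)/(S_up−S_dn) = (16.2386−61.4366)/(200.8800−155.6820) = -1.0000. V = [p*·16.2386 + (1−p*)·61.4366]/1.18 = 16.5989. B = V − Δ·S = 183.9989.
(1,1): S=216.0000. Δ = (V_up−V_dn)/(S_up−S_dn) = (43.9827−16.2386)/(259.2000−200.8800) = 0.4757. V = [p*·43.9827 + (1−p*)·16.2386]/1.18 = 35.5318. B = V − Δ·S = -67.2238.
(0,0): S=180.0000. Δ = (V_up−V_dn)/(S_up−S_dn) = (35.5318−16.5989)/(216.0000−167.4000) = 0.3896. V = [p*·35.5318 + (1−p*)·16.5989]/1.18 = 28.9232. B = V − Δ·S = -41.1989.
Self-financing check: at every node Δ·S+B equals the discounted successor values.

(0,0): Delta=0.3896 Bond=-41.1989
(1,0): Delta=-1.0000 Bond=183.9989
(1,1): Delta=0.4757 Bond=-67.2238
(2,0): Delta=-1.0000 Bond=217.1186
(2,1): Delta=-1.0000 Bond=217.1186
(2,2): Delta=0.5672 Bond=-103.0395
V0=28.9232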